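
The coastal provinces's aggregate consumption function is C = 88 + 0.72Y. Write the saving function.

S = -88 + 0.28Y

S = Y − C = Y − (88 + 0.72Y) = -88 + (1 − 0.72)Y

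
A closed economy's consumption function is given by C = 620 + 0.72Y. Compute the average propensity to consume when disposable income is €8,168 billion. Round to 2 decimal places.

APC = 0.80

C = 620 + 0.72(8168) = 6500.96
APC = C/Y = 6500.96/8168 = 0.80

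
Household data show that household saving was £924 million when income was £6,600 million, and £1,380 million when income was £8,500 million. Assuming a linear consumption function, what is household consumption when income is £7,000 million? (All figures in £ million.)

MPS = ΔS/ΔY = (1380 − 924)/(8500 − 6600) = 456/1900 = 0.24
MPC = 1 − MPS = 0.76
Autonomous saving = 924 − 0.24(6600) = -660, so a = 660
C = 660 + 0.76(7000) = 660 + 5320 = 5980

C = 5980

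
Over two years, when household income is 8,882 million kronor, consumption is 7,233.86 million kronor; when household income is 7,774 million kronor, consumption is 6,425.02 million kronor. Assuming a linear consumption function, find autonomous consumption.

a = 750

MPC = ΔC/ΔY = (7233.86 − 6425.02)/(8882 − 7774) = 808.84/1108 = 0.73
a = C − MPC·Y = 6425.02 − 0.73(7774) = 6425.02 − 5675.02 = 750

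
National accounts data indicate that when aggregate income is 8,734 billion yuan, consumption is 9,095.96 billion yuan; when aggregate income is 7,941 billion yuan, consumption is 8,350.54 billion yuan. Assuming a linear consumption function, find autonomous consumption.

a = 886

MPC = ΔC/ΔY = (9095.96 − 8350.54)/(8734 − 7941) = 745.42/793 = 0.94
a = C − MPC·Y = 8350.54 − 0.94(7941) = 8350.54 − 7464.54 = 886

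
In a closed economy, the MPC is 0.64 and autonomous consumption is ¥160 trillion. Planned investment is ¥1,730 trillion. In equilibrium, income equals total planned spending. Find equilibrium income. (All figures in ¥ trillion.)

Y = 5250

Y = C + I = 160 + 0.64Y + 1730
Y − 0.64Y = 1890
0.36Y = 1890, so Y = 1890/0.36 = 5250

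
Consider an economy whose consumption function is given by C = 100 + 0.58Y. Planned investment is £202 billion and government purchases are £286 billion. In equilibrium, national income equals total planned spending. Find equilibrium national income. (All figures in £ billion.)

Y = C + I + G = 100 + 0.58Y + 202 + 286
Y − 0.58Y = 588
0.42Y = 588, so Y = 588/0.42 = 1400

Y = 1400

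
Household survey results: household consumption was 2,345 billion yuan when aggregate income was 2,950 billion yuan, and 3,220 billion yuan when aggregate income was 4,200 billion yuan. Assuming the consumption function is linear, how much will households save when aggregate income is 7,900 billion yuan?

MPC = (3220 − 2345)/(4200 − 2950) = 875/1250 = 0.7
a = 2345 − 0.7(2950) = 2345 − 2065 = 280
C = 280 + 0.7(7900) = 5810
S = 7900 − 5810 = 2090

S = 2090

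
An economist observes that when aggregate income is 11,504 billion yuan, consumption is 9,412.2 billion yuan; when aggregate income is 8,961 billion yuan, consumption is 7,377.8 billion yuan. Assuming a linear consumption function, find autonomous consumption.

a = 209

MPC = ΔC/ΔY = (9412.2 − 7377.8)/(11504 − 8961) = 2034.4/2543 = 0.8
a = C − MPC·Y = 7377.8 − 0.8(8961) = 7377.8 − 7168.8 = 209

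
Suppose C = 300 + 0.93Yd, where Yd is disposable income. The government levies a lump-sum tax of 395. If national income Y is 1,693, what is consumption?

C = 1507.14

Yd = Y − T = 1693 − 395 = 1298
C = 300 + 0.93(1298) = 300 + 1207.14 = 1507.14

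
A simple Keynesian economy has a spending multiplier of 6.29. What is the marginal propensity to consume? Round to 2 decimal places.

k = 1/(1 − MPC), so 1 − MPC = 1/k = 1/6.29 = 0.1590
MPC = 1 − 0.1590 = 0.84

MPC = 0.84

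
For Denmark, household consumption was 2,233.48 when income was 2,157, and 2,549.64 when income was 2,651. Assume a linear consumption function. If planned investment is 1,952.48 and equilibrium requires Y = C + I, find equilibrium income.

Y = 7793

MPC = (2549.64 − 2233.48)/(2651 − 2157) = 316.16/494 = 0.64
a = 2233.48 − 0.64(2157) = 853
Equilibrium: Y = 853 + 0.64Y + 1952.48
0.36Y = 2805.48, so Y = 2805.48/0.36 = 7793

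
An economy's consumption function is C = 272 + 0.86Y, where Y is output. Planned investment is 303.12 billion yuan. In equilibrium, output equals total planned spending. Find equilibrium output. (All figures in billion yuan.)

Y = C + I = 272 + 0.86Y + 303.12
Y − 0.86Y = 575.12
0.14Y = 575.12, so Y = 575.12/0.14 = 4108

Y = 4108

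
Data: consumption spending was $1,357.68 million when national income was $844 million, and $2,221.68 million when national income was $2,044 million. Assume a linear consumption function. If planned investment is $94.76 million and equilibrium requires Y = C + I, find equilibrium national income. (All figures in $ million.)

MPC = (2221.68 − 1357.68)/(2044 − 844) = 864/1200 = 0.72
a = 1357.68 − 0.72(844) = 750
Equilibrium: Y = 750 + 0.72Y + 94.76
0.28Y = 844.76, so Y = 844.76/0.28 = 3017

Y = 3017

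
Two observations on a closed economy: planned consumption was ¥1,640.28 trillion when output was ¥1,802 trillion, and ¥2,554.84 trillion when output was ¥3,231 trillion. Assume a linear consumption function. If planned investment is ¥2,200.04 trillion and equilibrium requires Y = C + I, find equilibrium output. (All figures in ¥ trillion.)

Y = 7464

MPC = (2554.84 − 1640.28)/(3231 − 1802) = 914.56/1429 = 0.64
a = 1640.28 − 0.64(1802) = 487
Equilibrium: Y = 487 + 0.64Y + 2200.04
0.36Y = 2687.04, so Y = 2687.04/0.36 = 7464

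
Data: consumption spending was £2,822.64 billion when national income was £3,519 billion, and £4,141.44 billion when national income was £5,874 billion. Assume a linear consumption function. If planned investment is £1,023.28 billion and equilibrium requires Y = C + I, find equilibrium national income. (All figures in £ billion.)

MPC = (4141.44 − 2822.64)/(5874 − 3519) = 1318.8/2355 = 0.56
a = 2822.64 − 0.56(3519) = 852
Equilibrium: Y = 852 + 0.56Y + 1023.28
0.44Y = 1875.28, so Y = 1875.28/0.44 = 4262

Y = 4262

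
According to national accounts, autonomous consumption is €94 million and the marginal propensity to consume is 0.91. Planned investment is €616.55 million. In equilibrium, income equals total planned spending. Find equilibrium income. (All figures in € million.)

Y = C + I = 94 + 0.91Y + 616.55
Y − 0.91Y = 710.55
0.09Y = 710.55, so Y = 710.55/0.09 = 7895

Y = 7895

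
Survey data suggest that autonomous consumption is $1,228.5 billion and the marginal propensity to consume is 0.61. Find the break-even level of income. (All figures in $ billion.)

Y = 3150

At break-even, C = Y: 1228.5 + 0.61Y = Y
0.39Y = 1228.5, so Y = 1228.5/0.39 = 3150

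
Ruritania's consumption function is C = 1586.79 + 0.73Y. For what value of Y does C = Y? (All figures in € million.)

Y = 5877

At break-even, C = Y: 1586.79 + 0.73Y = Y
0.27Y = 1586.79, so Y = 1586.79/0.27 = 5877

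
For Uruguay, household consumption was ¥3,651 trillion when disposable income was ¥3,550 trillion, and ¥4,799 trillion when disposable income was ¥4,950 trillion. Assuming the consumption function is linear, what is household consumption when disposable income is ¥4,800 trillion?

MPC = (4799 − 3651)/(4950 − 3550) = 1148/1400 = 0.82
a = 3651 − 0.82(3550) = 3651 − 2911 = 740
C = 740 + 0.82(4800) = 740 + 3936 = 4676

C = 4676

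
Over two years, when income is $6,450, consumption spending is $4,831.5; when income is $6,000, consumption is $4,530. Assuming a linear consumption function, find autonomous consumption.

a = 510

MPC = ΔC/ΔY = (4831.5 − 4530)/(6450 − 6000) = 301.5/450 = 0.67
a = C − MPC·Y = 4530 − 0.67(6000) = 4530 − 4020 = 510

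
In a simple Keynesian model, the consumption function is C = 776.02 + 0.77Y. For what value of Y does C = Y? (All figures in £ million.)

Y = 3374

At break-even, C = Y: 776.02 + 0.77Y = Y
0.23Y = 776.02, so Y = 776.02/0.23 = 3374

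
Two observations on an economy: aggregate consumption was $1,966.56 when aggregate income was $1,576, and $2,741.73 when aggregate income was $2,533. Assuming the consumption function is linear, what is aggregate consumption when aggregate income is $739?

MPC = (2741.73 − 1966.56)/(2533 − 1576) = 775.17/957 = 0.81
a = 1966.56 − 0.81(1576) = 1966.56 − 1276.56 = 690
C = 690 + 0.81(739) = 690 + 598.59 = 1288.59

C = 1288.59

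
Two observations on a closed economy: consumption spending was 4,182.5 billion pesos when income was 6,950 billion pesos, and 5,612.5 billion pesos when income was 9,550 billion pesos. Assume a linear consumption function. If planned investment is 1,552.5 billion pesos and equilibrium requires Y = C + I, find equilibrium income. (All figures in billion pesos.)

MPC = (5612.5 − 4182.5)/(9550 − 6950) = 1430/2600 = 0.55
a = 4182.5 − 0.55(6950) = 360
Equilibrium: Y = 360 + 0.55Y + 1552.5
0.45Y = 1912.5, so Y = 1912.5/0.45 = 4250

Y = 4250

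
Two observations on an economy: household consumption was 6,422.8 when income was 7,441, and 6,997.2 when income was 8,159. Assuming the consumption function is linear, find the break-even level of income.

MPC = (6997.2 − 6422.8)/(8159 − 7441) = 574.4/718 = 0.8
a = 6422.8 − 0.8(7441) = 6422.8 − 5952.8 = 470
Break-even: Y = a/(1−MPC) = 470/0.2 = 2350

Y = 2350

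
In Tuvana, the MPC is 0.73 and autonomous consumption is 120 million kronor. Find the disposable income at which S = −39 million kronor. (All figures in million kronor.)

S = Y − C = -120 + 0.27Y
-120 + 0.27Y = -39, so 0.27Y = 81 and Y = 300

Y = 300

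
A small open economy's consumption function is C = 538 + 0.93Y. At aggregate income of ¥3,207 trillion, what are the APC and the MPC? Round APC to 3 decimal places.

APC = 1.098; MPC = 0.93

MPC = 0.93 (the slope of the consumption function)
C = 538 + 0.93(3207) = 3520.51, so APC = 3520.51/3207 = 1.098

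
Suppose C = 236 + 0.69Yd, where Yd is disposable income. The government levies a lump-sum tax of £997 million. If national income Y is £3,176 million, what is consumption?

C = 1739.51

Yd = Y − T = 3176 − 997 = 2179
C = 236 + 0.69(2179) = 236 + 1503.51 = 1739.51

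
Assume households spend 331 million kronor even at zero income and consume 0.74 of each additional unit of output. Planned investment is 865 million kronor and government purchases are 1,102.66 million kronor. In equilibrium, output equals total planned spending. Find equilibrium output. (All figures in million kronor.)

Y = 8841

Y = C + I + G = 331 + 0.74Y + 865 + 1102.66
Y − 0.74Y = 2298.66
0.26Y = 2298.66, so Y = 2298.66/0.26 = 8841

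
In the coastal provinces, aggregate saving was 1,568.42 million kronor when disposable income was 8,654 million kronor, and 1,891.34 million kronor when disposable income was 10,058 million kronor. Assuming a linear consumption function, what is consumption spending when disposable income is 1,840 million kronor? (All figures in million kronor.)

MPS = ΔS/ΔY = (1891.34 − 1568.42)/(10058 − 8654) = 322.92/1404 = 0.23
MPC = 1 − MPS = 0.77
Autonomous saving = 1568.42 − 0.23(8654) = -422, so a = 422
C = 422 + 0.77(1840) = 422 + 1416.8 = 1838.8

C = 1838.8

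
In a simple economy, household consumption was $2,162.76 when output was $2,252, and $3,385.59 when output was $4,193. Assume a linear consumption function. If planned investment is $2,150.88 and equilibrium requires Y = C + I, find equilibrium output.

Y = 7824

MPC = (3385.59 − 2162.76)/(4193 − 2252) = 1222.83/1941 = 0.63
a = 2162.76 − 0.63(2252) = 744
Equilibrium: Y = 744 + 0.63Y + 2150.88
0.37Y = 2894.88, so Y = 2894.88/0.37 = 7824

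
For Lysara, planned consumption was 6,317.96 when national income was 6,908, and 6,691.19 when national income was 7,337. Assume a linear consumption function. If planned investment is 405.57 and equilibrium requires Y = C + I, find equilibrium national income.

MPC = (6691.19 − 6317.96)/(7337 − 6908) = 373.23/429 = 0.87
a = 6317.96 − 0.87(6908) = 308
Equilibrium: Y = 308 + 0.87Y + 405.57
0.13Y = 713.57, so Y = 713.57/0.13 = 5489

Y = 5489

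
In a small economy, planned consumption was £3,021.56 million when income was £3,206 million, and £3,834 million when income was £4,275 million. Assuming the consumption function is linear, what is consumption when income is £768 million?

MPC = (3834 − 3021.56)/(4275 − 3206) = 812.44/1069 = 0.76
a = 3021.56 − 0.76(3206) = 3021.56 − 2436.56 = 585
C = 585 + 0.76(768) = 585 + 583.68 = 1168.68

C = 1168.68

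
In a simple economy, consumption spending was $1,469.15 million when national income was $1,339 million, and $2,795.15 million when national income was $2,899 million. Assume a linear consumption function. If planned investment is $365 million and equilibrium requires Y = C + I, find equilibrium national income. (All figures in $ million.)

Y = 4640

MPC = (2795.15 − 1469.15)/(2899 − 1339) = 1326/1560 = 0.85
a = 1469.15 − 0.85(1339) = 331
Equilibrium: Y = 331 + 0.85Y + 365
0.15Y = 696, so Y = 696/0.15 = 4640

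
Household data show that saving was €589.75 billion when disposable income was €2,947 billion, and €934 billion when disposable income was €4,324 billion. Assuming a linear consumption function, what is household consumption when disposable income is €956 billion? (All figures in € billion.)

C = 864

MPS = ΔS/ΔY = (934 − 589.75)/(4324 − 2947) = 344.25/1377 = 0.25
MPC = 1 − MPS = 0.75
Autonomous saving = 589.75 − 0.25(2947) = -147, so a = 147
C = 147 + 0.75(956) = 147 + 717 = 864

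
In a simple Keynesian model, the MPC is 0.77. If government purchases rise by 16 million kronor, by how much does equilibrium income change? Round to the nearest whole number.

ΔY ≈ 70

The multiplier is 1/(1 − MPC) = 1/0.23.
ΔY = 16/0.23 = 69.57 ≈ 70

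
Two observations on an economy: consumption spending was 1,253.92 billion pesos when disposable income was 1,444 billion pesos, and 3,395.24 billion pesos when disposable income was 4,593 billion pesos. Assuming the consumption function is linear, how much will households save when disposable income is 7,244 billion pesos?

MPC = (3395.24 − 1253.92)/(4593 − 1444) = 2141.32/3149 = 0.68
a = 1253.92 − 0.68(1444) = 1253.92 − 981.92 = 272
C = 272 + 0.68(7244) = 5197.92
S = 7244 − 5197.92 = 2046.08

S = 2046.08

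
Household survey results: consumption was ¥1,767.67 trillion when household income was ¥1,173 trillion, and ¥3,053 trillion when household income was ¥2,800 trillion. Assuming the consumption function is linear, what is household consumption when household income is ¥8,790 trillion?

C = 7785.1

MPC = (3053 − 1767.67)/(2800 − 1173) = 1285.33/1627 = 0.79
a = 1767.67 − 0.79(1173) = 1767.67 − 926.67 = 841
C = 841 + 0.79(8790) = 841 + 6944.1 = 7785.1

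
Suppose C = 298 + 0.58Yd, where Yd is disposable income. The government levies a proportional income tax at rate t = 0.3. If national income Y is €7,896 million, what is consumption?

C = 3503.776

Yd = (1 − 0.3)(7896) = 0.7(7896) = 5527.2
C = 298 + 0.58(5527.2) = 298 + 3205.776 = 3503.776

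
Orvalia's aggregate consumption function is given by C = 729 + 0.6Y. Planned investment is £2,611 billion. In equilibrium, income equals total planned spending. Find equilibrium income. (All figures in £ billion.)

Y = 8350

Y = C + I = 729 + 0.6Y + 2611
Y − 0.6Y = 3340
0.4Y = 3340, so Y = 3340/0.4 = 8350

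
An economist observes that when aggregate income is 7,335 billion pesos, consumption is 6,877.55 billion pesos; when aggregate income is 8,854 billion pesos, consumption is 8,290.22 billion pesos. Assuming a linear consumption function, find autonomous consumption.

MPC = ΔC/ΔY = (8290.22 − 6877.55)/(8854 − 7335) = 1412.67/1519 = 0.93
a = C − MPC·Y = 6877.55 − 0.93(7335) = 6877.55 − 6821.55 = 56

a = 56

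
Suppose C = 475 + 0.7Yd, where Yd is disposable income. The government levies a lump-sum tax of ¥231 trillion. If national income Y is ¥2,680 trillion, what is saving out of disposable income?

Yd = Y − T = 2680 − 231 = 2449
C = 475 + 0.7(2449) = 475 + 1714.3 = 2189.3
S = Yd − C = 2449 − 2189.3 = 259.7

S = 259.7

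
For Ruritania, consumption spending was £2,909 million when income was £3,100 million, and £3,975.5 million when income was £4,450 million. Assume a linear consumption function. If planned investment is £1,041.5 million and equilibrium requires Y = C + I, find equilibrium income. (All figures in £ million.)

Y = 7150

MPC = (3975.5 − 2909)/(4450 − 3100) = 1066.5/1350 = 0.79
a = 2909 − 0.79(3100) = 460
Equilibrium: Y = 460 + 0.79Y + 1041.5
0.21Y = 1501.5, so Y = 1501.5/0.21 = 7150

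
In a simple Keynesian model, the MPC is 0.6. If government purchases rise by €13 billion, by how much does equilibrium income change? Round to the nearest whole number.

The multiplier is 1/(1 − MPC) = 1/0.4.
ΔY = 13/0.4 = 32.50 ≈ 33

ΔY ≈ 33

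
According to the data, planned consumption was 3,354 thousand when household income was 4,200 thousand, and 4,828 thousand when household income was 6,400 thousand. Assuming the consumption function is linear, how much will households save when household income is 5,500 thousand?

S = 1275

MPC = (4828 − 3354)/(6400 − 4200) = 1474/2200 = 0.67
a = 3354 − 0.67(4200) = 3354 − 2814 = 540
C = 540 + 0.67(5500) = 4225
S = 5500 − 4225 = 1275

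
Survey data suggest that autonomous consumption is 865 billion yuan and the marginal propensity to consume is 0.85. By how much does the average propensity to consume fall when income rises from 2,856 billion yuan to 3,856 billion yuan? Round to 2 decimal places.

ΔAPC = 0.08

At Y = 2856: C = 865 + 0.85(2856) = 3292.6, APC = 3292.6/2856 = 1.153
At Y = 3856: C = 4142.6, APC = 4142.6/3856 = 1.074
Fall in APC = 1.153 − 1.074 = 0.079 ≈ 0.08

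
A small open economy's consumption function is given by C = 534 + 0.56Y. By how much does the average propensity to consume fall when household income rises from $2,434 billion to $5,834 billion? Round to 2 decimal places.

ΔAPC = 0.13

At Y = 2434: C = 534 + 0.56(2434) = 1897.04, APC = 1897.04/2434 = 0.779
At Y = 5834: C = 3801.04, APC = 3801.04/5834 = 0.652
Fall in APC = 0.779 − 0.652 = 0.127 ≈ 0.13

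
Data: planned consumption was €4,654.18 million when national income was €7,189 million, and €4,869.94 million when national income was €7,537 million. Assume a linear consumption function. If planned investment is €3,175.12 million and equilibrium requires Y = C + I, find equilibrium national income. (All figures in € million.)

Y = 8874

MPC = (4869.94 − 4654.18)/(7537 − 7189) = 215.76/348 = 0.62
a = 4654.18 − 0.62(7189) = 197
Equilibrium: Y = 197 + 0.62Y + 3175.12
0.38Y = 3372.12, so Y = 3372.12/0.38 = 8874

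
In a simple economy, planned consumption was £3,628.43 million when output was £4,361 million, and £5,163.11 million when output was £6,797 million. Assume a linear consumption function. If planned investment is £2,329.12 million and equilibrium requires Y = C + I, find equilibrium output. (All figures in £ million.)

MPC = (5163.11 − 3628.43)/(6797 − 4361) = 1534.68/2436 = 0.63
a = 3628.43 − 0.63(4361) = 881
Equilibrium: Y = 881 + 0.63Y + 2329.12
0.37Y = 3210.12, so Y = 3210.12/0.37 = 8676

Y = 8676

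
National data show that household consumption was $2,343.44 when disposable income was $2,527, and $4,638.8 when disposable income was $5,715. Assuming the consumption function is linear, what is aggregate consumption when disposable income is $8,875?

C = 6914

MPC = (4638.8 − 2343.44)/(5715 − 2527) = 2295.36/3188 = 0.72
a = 2343.44 − 0.72(2527) = 2343.44 − 1819.44 = 524
C = 524 + 0.72(8875) = 524 + 6390 = 6914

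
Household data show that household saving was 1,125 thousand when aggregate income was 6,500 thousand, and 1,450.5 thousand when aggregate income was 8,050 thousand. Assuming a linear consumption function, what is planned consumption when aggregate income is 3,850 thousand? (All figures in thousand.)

C = 3281.5

MPS = ΔS/ΔY = (1450.5 − 1125)/(8050 − 6500) = 325.5/1550 = 0.21
MPC = 1 − MPS = 0.79
Autonomous saving = 1125 − 0.21(6500) = -240, so a = 240
C = 240 + 0.79(3850) = 240 + 3041.5 = 3281.5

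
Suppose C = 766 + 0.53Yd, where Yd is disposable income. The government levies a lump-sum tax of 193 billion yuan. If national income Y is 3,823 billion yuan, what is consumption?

C = 2689.9

Yd = Y − T = 3823 − 193 = 3630
C = 766 + 0.53(3630) = 766 + 1923.9 = 2689.9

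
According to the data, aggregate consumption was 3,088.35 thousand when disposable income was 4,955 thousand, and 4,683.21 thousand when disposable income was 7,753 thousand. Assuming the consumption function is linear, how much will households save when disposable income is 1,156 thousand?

S = 233.08

MPC = (4683.21 − 3088.35)/(7753 − 4955) = 1594.86/2798 = 0.57
a = 3088.35 − 0.57(4955) = 3088.35 − 2824.35 = 264
C = 264 + 0.57(1156) = 922.92
S = 1156 − 922.92 = 233.08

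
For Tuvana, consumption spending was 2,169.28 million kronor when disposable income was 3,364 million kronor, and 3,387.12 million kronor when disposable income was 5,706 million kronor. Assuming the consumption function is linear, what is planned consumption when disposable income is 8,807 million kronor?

C = 4999.64

MPC = (3387.12 − 2169.28)/(5706 − 3364) = 1217.84/2342 = 0.52
a = 2169.28 − 0.52(3364) = 2169.28 − 1749.28 = 420
C = 420 + 0.52(8807) = 420 + 4579.64 = 4999.64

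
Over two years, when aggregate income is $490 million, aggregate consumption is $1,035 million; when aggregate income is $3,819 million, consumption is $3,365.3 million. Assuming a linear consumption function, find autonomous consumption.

a = 692

MPC = ΔC/ΔY = (3365.3 − 1035)/(3819 − 490) = 2330.3/3329 = 0.7
a = C − MPC·Y = 1035 − 0.7(490) = 1035 − 343 = 692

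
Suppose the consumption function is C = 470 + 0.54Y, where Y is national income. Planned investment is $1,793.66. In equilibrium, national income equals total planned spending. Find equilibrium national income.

Y = 4921

Y = C + I = 470 + 0.54Y + 1793.66
Y − 0.54Y = 2263.66
0.46Y = 2263.66, so Y = 2263.66/0.46 = 4921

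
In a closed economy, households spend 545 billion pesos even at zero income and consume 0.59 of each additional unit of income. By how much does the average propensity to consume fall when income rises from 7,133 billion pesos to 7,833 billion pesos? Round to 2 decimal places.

At Y = 7133: C = 545 + 0.59(7133) = 4753.47, APC = 4753.47/7133 = 0.666
At Y = 7833: C = 5166.47, APC = 5166.47/7833 = 0.660
Fall in APC = 0.666 − 0.660 = 0.006 ≈ 0.01

ΔAPC = 0.01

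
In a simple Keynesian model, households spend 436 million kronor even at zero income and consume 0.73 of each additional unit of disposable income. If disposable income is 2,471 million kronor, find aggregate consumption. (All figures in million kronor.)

C = 2239.83

C = 436 + 0.73(2471) = 436 + 1803.83 = 2239.83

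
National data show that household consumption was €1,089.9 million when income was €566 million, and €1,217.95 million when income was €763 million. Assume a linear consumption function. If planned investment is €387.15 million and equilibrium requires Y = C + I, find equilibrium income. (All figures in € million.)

Y = 3169

MPC = (1217.95 − 1089.9)/(763 − 566) = 128.05/197 = 0.65
a = 1089.9 − 0.65(566) = 722
Equilibrium: Y = 722 + 0.65Y + 387.15
0.35Y = 1109.15, so Y = 1109.15/0.35 = 3169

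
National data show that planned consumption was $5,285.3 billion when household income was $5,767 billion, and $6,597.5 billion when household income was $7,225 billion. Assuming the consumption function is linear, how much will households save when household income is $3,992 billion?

S = 304.2

MPC = (6597.5 − 5285.3)/(7225 − 5767) = 1312.2/1458 = 0.9
a = 5285.3 − 0.9(5767) = 5285.3 − 5190.3 = 95
C = 95 + 0.9(3992) = 3687.8
S = 3992 − 3687.8 = 304.2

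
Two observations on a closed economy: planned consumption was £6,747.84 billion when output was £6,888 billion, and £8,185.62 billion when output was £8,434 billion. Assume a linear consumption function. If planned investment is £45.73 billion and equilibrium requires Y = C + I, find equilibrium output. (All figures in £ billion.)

MPC = (8185.62 − 6747.84)/(8434 − 6888) = 1437.78/1546 = 0.93
a = 6747.84 − 0.93(6888) = 342
Equilibrium: Y = 342 + 0.93Y + 45.73
0.07Y = 387.73, so Y = 387.73/0.07 = 5539

Y = 5539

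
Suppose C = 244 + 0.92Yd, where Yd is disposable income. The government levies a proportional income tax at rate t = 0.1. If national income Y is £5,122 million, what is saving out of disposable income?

S = 124.784

Yd = (1 − 0.1)(5122) = 0.9(5122) = 4609.8
C = 244 + 0.92(4609.8) = 244 + 4241.016 = 4485.016
S = Yd − C = 4609.8 − 4485.016 = 124.784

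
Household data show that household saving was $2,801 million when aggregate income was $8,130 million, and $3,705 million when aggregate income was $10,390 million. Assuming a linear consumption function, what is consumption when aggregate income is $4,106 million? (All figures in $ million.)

C = 2914.6

MPS = ΔS/ΔY = (3705 − 2801)/(10390 − 8130) = 904/2260 = 0.4
MPC = 1 − MPS = 0.6
Autonomous saving = 2801 − 0.4(8130) = -451, so a = 451
C = 451 + 0.6(4106) = 451 + 2463.6 = 2914.6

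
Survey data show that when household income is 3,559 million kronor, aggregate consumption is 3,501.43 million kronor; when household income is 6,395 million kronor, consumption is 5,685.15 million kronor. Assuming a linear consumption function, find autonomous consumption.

a = 761

MPC = ΔC/ΔY = (5685.15 − 3501.43)/(6395 − 3559) = 2183.72/2836 = 0.77
a = C − MPC·Y = 3501.43 − 0.77(3559) = 3501.43 − 2740.43 = 761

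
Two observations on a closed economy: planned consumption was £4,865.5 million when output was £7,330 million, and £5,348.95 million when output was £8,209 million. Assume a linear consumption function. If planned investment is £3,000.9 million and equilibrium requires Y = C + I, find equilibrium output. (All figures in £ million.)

Y = 8522

MPC = (5348.95 − 4865.5)/(8209 − 7330) = 483.45/879 = 0.55
a = 4865.5 − 0.55(7330) = 834
Equilibrium: Y = 834 + 0.55Y + 3000.9
0.45Y = 3834.9, so Y = 3834.9/0.45 = 8522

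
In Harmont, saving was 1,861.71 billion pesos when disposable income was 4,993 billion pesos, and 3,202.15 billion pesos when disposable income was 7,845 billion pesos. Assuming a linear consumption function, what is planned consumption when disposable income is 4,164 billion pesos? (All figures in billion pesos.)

C = 2691.92

MPS = ΔS/ΔY = (3202.15 − 1861.71)/(7845 − 4993) = 1340.44/2852 = 0.47
MPC = 1 − MPS = 0.53
Autonomous saving = 1861.71 − 0.47(4993) = -485, so a = 485
C = 485 + 0.53(4164) = 485 + 2206.92 = 2691.92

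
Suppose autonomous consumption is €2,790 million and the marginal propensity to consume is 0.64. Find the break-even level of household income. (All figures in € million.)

At break-even, C = Y: 2790 + 0.64Y = Y
0.36Y = 2790, so Y = 2790/0.36 = 7750

Y = 7750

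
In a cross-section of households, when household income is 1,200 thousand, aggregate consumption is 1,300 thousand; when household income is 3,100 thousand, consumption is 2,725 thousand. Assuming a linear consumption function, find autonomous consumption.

a = 400

MPC = ΔC/ΔY = (2725 − 1300)/(3100 − 1200) = 1425/1900 = 0.75
a = C − MPC·Y = 1300 − 0.75(1200) = 1300 − 900 = 400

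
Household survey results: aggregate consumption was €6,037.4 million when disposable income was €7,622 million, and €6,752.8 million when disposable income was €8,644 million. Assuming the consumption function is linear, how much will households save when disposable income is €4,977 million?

MPC = (6752.8 − 6037.4)/(8644 − 7622) = 715.4/1022 = 0.7
a = 6037.4 − 0.7(7622) = 6037.4 − 5335.4 = 702
C = 702 + 0.7(4977) = 4185.9
S = 4977 − 4185.9 = 791.1

S = 791.1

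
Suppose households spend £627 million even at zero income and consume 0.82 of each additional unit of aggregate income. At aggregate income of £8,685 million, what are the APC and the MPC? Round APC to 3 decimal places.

MPC = 0.82 (the slope of the consumption function)
C = 627 + 0.82(8685) = 7748.7, so APC = 7748.7/8685 = 0.892

APC = 0.892; MPC = 0.82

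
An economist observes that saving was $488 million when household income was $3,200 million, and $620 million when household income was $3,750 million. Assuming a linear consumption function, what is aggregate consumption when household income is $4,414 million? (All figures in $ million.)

C = 3634.64

MPS = ΔS/ΔY = (620 − 488)/(3750 − 3200) = 132/550 = 0.24
MPC = 1 − MPS = 0.76
Autonomous saving = 488 − 0.24(3200) = -280, so a = 280
C = 280 + 0.76(4414) = 280 + 3354.64 = 3634.64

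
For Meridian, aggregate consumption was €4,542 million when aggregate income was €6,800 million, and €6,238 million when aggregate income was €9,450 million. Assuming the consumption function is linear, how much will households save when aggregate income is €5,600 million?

S = 1826

MPC = (6238 − 4542)/(9450 − 6800) = 1696/2650 = 0.64
a = 4542 − 0.64(6800) = 4542 − 4352 = 190
C = 190 + 0.64(5600) = 3774
S = 5600 − 3774 = 1826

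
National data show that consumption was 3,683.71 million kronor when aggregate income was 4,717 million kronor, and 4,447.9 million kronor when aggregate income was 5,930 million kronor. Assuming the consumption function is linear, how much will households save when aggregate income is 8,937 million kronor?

S = 2594.69

MPC = (4447.9 − 3683.71)/(5930 − 4717) = 764.19/1213 = 0.63
a = 3683.71 − 0.63(4717) = 3683.71 − 2971.71 = 712
C = 712 + 0.63(8937) = 6342.31
S = 8937 − 6342.31 = 2594.69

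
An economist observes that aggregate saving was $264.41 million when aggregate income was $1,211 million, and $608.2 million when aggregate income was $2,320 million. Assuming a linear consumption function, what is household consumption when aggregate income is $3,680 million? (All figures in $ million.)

C = 2650.2

MPS = ΔS/ΔY = (608.2 − 264.41)/(2320 − 1211) = 343.79/1109 = 0.31
MPC = 1 − MPS = 0.69
Autonomous saving = 264.41 − 0.31(1211) = -111, so a = 111
C = 111 + 0.69(3680) = 111 + 2539.2 = 2650.2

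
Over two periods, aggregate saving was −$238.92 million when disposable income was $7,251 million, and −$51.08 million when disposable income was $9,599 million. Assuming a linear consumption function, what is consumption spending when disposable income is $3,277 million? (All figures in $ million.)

C = 3833.84

MPS = ΔS/ΔY = (-51.08 − (-238.92))/(9599 − 7251) = 187.84/2348 = 0.08
MPC = 1 − MPS = 0.92
Autonomous saving = -238.92 − 0.08(7251) = -819, so a = 819
C = 819 + 0.92(3277) = 819 + 3014.84 = 3833.84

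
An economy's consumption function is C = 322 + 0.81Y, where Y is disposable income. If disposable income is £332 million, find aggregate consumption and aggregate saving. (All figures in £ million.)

C = 590.92; S = -258.92

C = 322 + 0.81(332) = 322 + 268.92 = 590.92
S = Y − C = 332 − 590.92 = -258.92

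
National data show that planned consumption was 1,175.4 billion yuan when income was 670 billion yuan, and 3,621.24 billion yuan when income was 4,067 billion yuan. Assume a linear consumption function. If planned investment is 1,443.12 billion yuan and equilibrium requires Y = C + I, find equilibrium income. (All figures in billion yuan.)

Y = 7629

MPC = (3621.24 − 1175.4)/(4067 − 670) = 2445.84/3397 = 0.72
a = 1175.4 − 0.72(670) = 693
Equilibrium: Y = 693 + 0.72Y + 1443.12
0.28Y = 2136.12, so Y = 2136.12/0.28 = 7629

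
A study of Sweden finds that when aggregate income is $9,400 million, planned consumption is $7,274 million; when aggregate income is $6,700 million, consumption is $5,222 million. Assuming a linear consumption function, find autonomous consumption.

MPC = ΔC/ΔY = (7274 − 5222)/(9400 − 6700) = 2052/2700 = 0.76
a = C − MPC·Y = 5222 − 0.76(6700) = 5222 − 5092 = 130

a = 130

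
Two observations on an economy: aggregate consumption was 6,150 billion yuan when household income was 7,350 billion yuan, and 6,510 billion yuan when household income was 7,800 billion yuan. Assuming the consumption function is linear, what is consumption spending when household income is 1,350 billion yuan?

MPC = (6510 − 6150)/(7800 − 7350) = 360/450 = 0.8
a = 6150 − 0.8(7350) = 6150 − 5880 = 270
C = 270 + 0.8(1350) = 270 + 1080 = 1350

C = 1350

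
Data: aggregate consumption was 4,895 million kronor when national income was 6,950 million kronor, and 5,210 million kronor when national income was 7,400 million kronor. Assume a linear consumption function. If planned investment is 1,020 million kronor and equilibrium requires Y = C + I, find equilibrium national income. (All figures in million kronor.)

MPC = (5210 − 4895)/(7400 − 6950) = 315/450 = 0.7
a = 4895 − 0.7(6950) = 30
Equilibrium: Y = 30 + 0.7Y + 1020
0.3Y = 1050, so Y = 1050/0.3 = 3500

Y = 3500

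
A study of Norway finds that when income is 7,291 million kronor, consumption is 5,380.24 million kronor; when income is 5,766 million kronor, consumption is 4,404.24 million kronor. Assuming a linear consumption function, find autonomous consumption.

MPC = ΔC/ΔY = (5380.24 − 4404.24)/(7291 − 5766) = 976/1525 = 0.64
a = C − MPC·Y = 4404.24 − 0.64(5766) = 4404.24 − 3690.24 = 714

a = 714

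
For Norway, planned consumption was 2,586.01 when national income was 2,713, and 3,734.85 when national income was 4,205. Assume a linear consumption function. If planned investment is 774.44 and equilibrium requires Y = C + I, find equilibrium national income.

MPC = (3734.85 − 2586.01)/(4205 − 2713) = 1148.84/1492 = 0.77
a = 2586.01 − 0.77(2713) = 497
Equilibrium: Y = 497 + 0.77Y + 774.44
0.23Y = 1271.44, so Y = 1271.44/0.23 = 5528

Y = 5528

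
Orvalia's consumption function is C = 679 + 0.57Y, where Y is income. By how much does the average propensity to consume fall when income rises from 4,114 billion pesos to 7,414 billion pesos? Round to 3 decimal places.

ΔAPC = 0.073

At Y = 4114: C = 679 + 0.57(4114) = 3023.98, APC = 3023.98/4114 = 0.7350
At Y = 7414: C = 4904.98, APC = 4904.98/7414 = 0.6616
Fall in APC = 0.7350 − 0.6616 = 0.0734 ≈ 0.073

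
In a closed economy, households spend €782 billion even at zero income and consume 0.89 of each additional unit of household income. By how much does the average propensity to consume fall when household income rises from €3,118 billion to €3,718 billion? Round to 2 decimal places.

At Y = 3118: C = 782 + 0.89(3118) = 3557.02, APC = 3557.02/3118 = 1.141
At Y = 3718: C = 4091.02, APC = 4091.02/3718 = 1.100
Fall in APC = 1.141 − 1.100 = 0.041 ≈ 0.04

ΔAPC = 0.04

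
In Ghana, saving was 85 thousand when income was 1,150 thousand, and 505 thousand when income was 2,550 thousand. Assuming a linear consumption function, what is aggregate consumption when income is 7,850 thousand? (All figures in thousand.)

MPS = ΔS/ΔY = (505 − 85)/(2550 − 1150) = 420/1400 = 0.3
MPC = 1 − MPS = 0.7
Autonomous saving = 85 − 0.3(1150) = -260, so a = 260
C = 260 + 0.7(7850) = 260 + 5495 = 5755

C = 5755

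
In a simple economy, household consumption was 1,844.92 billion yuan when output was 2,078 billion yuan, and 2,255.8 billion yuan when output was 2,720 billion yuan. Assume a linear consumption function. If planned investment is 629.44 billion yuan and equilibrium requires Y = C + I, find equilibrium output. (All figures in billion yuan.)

MPC = (2255.8 − 1844.92)/(2720 − 2078) = 410.88/642 = 0.64
a = 1844.92 − 0.64(2078) = 515
Equilibrium: Y = 515 + 0.64Y + 629.44
0.36Y = 1144.44, so Y = 1144.44/0.36 = 3179

Y = 3179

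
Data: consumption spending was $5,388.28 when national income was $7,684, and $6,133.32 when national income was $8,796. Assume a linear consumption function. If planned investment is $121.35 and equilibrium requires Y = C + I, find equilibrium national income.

MPC = (6133.32 − 5388.28)/(8796 − 7684) = 745.04/1112 = 0.67
a = 5388.28 − 0.67(7684) = 240
Equilibrium: Y = 240 + 0.67Y + 121.35
0.33Y = 361.35, so Y = 361.35/0.33 = 1095

Y = 1095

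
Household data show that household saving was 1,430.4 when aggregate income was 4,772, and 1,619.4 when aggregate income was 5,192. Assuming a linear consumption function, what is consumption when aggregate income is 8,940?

MPS = ΔS/ΔY = (1619.4 − 1430.4)/(5192 − 4772) = 189/420 = 0.45
MPC = 1 − MPS = 0.55
Autonomous saving = 1430.4 − 0.45(4772) = -717, so a = 717
C = 717 + 0.55(8940) = 717 + 4917 = 5634

C = 5634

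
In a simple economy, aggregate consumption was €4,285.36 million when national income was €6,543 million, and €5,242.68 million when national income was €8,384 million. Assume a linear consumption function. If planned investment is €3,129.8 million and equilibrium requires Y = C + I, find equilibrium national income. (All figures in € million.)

MPC = (5242.68 − 4285.36)/(8384 − 6543) = 957.32/1841 = 0.52
a = 4285.36 − 0.52(6543) = 883
Equilibrium: Y = 883 + 0.52Y + 3129.8
0.48Y = 4012.8, so Y = 4012.8/0.48 = 8360

Y = 8360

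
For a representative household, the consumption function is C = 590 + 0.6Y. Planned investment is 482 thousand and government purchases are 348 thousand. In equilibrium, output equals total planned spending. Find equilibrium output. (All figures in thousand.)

Y = 3550

Y = C + I + G = 590 + 0.6Y + 482 + 348
Y − 0.6Y = 1420
0.4Y = 1420, so Y = 1420/0.4 = 3550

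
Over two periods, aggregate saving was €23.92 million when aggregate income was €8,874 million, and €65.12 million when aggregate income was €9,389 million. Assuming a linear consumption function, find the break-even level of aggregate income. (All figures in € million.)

Y = 8575

MPS = ΔS/ΔY = (65.12 − 23.92)/(9389 − 8874) = 41.2/515 = 0.08
MPC = 1 − MPS = 0.92
From S(8874) = 23.92: −a + 0.08(8874) = 23.92, so a = 709.92 − 23.92 = 686
Break-even (S = 0): Y = a/MPS = 686/0.08 = 8575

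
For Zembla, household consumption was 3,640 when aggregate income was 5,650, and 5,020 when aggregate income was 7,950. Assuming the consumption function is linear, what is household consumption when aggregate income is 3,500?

C = 2350

MPC = (5020 − 3640)/(7950 − 5650) = 1380/2300 = 0.6
a = 3640 − 0.6(5650) = 3640 − 3390 = 250
C = 250 + 0.6(3500) = 250 + 2100 = 2350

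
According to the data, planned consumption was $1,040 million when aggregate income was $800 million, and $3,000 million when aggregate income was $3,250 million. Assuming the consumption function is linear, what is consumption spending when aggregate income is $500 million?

MPC = (3000 − 1040)/(3250 − 800) = 1960/2450 = 0.8
a = 1040 − 0.8(800) = 1040 − 640 = 400
C = 400 + 0.8(500) = 400 + 400 = 800

C = 800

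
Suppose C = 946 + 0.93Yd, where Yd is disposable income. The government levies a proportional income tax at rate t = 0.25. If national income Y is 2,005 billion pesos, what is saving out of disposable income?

Yd = (1 − 0.25)(2005) = 0.75(2005) = 1503.75
C = 946 + 0.93(1503.75) = 946 + 1398.4875 = 2344.4875
S = Yd − C = 1503.75 − 2344.4875 = -840.7375

S = -840.7375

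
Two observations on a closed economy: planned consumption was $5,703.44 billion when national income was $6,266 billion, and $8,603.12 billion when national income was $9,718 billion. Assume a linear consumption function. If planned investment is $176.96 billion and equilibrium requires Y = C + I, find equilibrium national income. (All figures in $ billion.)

MPC = (8603.12 − 5703.44)/(9718 − 6266) = 2899.68/3452 = 0.84
a = 5703.44 − 0.84(6266) = 440
Equilibrium: Y = 440 + 0.84Y + 176.96
0.16Y = 616.96, so Y = 616.96/0.16 = 3856

Y = 3856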